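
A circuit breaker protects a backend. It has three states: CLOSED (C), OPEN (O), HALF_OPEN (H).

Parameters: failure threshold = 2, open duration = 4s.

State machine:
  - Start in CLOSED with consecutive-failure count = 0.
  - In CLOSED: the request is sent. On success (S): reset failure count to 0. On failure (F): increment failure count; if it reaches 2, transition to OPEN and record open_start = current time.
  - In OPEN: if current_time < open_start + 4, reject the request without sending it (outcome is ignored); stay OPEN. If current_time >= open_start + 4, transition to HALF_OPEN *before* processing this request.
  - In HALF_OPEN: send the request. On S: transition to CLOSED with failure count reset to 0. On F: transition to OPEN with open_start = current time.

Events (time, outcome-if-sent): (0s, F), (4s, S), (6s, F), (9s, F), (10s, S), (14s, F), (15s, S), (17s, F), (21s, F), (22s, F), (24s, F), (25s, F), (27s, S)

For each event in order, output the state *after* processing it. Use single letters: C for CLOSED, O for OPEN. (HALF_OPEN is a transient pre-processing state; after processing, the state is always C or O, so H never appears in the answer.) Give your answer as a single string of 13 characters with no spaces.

State after each event:
  event#1 t=0s outcome=F: state=CLOSED
  event#2 t=4s outcome=S: state=CLOSED
  event#3 t=6s outcome=F: state=CLOSED
  event#4 t=9s outcome=F: state=OPEN
  event#5 t=10s outcome=S: state=OPEN
  event#6 t=14s outcome=F: state=OPEN
  event#7 t=15s outcome=S: state=OPEN
  event#8 t=17s outcome=F: state=OPEN
  event#9 t=21s outcome=F: state=OPEN
  event#10 t=22s outcome=F: state=OPEN
  event#11 t=24s outcome=F: state=OPEN
  event#12 t=25s outcome=F: state=OPEN
  event#13 t=27s outcome=S: state=OPEN

Answer: CCCOOOOOOOOOO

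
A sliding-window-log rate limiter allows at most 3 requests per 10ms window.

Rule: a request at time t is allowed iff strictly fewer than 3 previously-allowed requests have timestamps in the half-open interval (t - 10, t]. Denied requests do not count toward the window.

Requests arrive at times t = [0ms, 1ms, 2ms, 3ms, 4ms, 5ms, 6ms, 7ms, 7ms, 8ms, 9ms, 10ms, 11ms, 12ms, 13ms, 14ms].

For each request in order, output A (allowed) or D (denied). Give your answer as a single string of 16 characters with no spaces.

Answer: AAADDDDDDDDAAADD

Derivation:
Tracking allowed requests in the window:
  req#1 t=0ms: ALLOW
  req#2 t=1ms: ALLOW
  req#3 t=2ms: ALLOW
  req#4 t=3ms: DENY
  req#5 t=4ms: DENY
  req#6 t=5ms: DENY
  req#7 t=6ms: DENY
  req#8 t=7ms: DENY
  req#9 t=7ms: DENY
  req#10 t=8ms: DENY
  req#11 t=9ms: DENY
  req#12 t=10ms: ALLOW
  req#13 t=11ms: ALLOW
  req#14 t=12ms: ALLOW
  req#15 t=13ms: DENY
  req#16 t=14ms: DENY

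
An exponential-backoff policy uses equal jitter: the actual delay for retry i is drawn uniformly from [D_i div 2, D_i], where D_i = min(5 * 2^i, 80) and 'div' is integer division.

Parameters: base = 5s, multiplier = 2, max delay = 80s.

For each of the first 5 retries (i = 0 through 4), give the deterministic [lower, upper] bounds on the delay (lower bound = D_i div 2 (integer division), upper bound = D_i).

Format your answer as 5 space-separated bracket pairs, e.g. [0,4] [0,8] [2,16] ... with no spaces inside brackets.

Answer: [2,5] [5,10] [10,20] [20,40] [40,80]

Derivation:
Computing bounds per retry:
  i=0: D_i=min(5*2^0,80)=5, bounds=[2,5]
  i=1: D_i=min(5*2^1,80)=10, bounds=[5,10]
  i=2: D_i=min(5*2^2,80)=20, bounds=[10,20]
  i=3: D_i=min(5*2^3,80)=40, bounds=[20,40]
  i=4: D_i=min(5*2^4,80)=80, bounds=[40,80]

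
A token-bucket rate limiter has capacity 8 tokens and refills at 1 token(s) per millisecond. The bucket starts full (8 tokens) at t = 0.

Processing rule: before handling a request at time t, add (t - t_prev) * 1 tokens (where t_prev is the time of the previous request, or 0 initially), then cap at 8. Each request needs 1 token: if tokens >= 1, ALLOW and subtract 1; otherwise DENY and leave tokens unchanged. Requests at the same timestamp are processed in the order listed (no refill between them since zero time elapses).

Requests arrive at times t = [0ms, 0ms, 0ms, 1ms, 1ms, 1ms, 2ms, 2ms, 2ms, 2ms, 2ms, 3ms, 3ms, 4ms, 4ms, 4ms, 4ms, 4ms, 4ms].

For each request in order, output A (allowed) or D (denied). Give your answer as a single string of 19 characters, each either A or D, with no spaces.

Simulating step by step:
  req#1 t=0ms: ALLOW
  req#2 t=0ms: ALLOW
  req#3 t=0ms: ALLOW
  req#4 t=1ms: ALLOW
  req#5 t=1ms: ALLOW
  req#6 t=1ms: ALLOW
  req#7 t=2ms: ALLOW
  req#8 t=2ms: ALLOW
  req#9 t=2ms: ALLOW
  req#10 t=2ms: ALLOW
  req#11 t=2ms: DENY
  req#12 t=3ms: ALLOW
  req#13 t=3ms: DENY
  req#14 t=4ms: ALLOW
  req#15 t=4ms: DENY
  req#16 t=4ms: DENY
  req#17 t=4ms: DENY
  req#18 t=4ms: DENY
  req#19 t=4ms: DENY

Answer: AAAAAAAAAADADADDDDD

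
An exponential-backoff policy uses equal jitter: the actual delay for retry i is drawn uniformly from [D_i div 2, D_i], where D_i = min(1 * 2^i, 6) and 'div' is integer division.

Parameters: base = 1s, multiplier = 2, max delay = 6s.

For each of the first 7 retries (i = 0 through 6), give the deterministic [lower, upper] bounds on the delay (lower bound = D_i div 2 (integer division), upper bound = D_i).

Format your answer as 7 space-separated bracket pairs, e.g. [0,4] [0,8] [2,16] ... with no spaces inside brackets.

Computing bounds per retry:
  i=0: D_i=min(1*2^0,6)=1, bounds=[0,1]
  i=1: D_i=min(1*2^1,6)=2, bounds=[1,2]
  i=2: D_i=min(1*2^2,6)=4, bounds=[2,4]
  i=3: D_i=min(1*2^3,6)=6, bounds=[3,6]
  i=4: D_i=min(1*2^4,6)=6, bounds=[3,6]
  i=5: D_i=min(1*2^5,6)=6, bounds=[3,6]
  i=6: D_i=min(1*2^6,6)=6, bounds=[3,6]

Answer: [0,1] [1,2] [2,4] [3,6] [3,6] [3,6] [3,6]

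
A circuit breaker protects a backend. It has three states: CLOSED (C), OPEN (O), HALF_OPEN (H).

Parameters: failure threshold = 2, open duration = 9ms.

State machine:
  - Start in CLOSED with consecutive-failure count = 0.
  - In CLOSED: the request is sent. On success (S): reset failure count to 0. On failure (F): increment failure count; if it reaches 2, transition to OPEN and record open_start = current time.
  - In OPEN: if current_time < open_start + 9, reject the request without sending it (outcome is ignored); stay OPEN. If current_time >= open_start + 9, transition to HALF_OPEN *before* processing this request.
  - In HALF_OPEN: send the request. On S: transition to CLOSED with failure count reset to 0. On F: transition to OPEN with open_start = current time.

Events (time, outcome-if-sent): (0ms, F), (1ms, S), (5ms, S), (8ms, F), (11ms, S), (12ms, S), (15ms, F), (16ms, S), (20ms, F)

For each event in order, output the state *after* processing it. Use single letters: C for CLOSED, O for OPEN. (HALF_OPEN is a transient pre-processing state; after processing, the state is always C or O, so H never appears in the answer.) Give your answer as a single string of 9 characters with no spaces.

State after each event:
  event#1 t=0ms outcome=F: state=CLOSED
  event#2 t=1ms outcome=S: state=CLOSED
  event#3 t=5ms outcome=S: state=CLOSED
  event#4 t=8ms outcome=F: state=CLOSED
  event#5 t=11ms outcome=S: state=CLOSED
  event#6 t=12ms outcome=S: state=CLOSED
  event#7 t=15ms outcome=F: state=CLOSED
  event#8 t=16ms outcome=S: state=CLOSED
  event#9 t=20ms outcome=F: state=CLOSED

Answer: CCCCCCCCC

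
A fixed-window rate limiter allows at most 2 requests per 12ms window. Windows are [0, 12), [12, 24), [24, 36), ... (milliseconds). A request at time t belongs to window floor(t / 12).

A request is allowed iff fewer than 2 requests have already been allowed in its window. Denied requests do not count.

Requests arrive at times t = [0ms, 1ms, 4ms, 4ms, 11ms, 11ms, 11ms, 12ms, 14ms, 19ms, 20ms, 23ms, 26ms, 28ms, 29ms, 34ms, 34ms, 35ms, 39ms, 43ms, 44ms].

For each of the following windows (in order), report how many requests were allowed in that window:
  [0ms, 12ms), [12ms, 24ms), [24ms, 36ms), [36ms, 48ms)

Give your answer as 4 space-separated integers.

Processing requests:
  req#1 t=0ms (window 0): ALLOW
  req#2 t=1ms (window 0): ALLOW
  req#3 t=4ms (window 0): DENY
  req#4 t=4ms (window 0): DENY
  req#5 t=11ms (window 0): DENY
  req#6 t=11ms (window 0): DENY
  req#7 t=11ms (window 0): DENY
  req#8 t=12ms (window 1): ALLOW
  req#9 t=14ms (window 1): ALLOW
  req#10 t=19ms (window 1): DENY
  req#11 t=20ms (window 1): DENY
  req#12 t=23ms (window 1): DENY
  req#13 t=26ms (window 2): ALLOW
  req#14 t=28ms (window 2): ALLOW
  req#15 t=29ms (window 2): DENY
  req#16 t=34ms (window 2): DENY
  req#17 t=34ms (window 2): DENY
  req#18 t=35ms (window 2): DENY
  req#19 t=39ms (window 3): ALLOW
  req#20 t=43ms (window 3): ALLOW
  req#21 t=44ms (window 3): DENY

Allowed counts by window: 2 2 2 2

Answer: 2 2 2 2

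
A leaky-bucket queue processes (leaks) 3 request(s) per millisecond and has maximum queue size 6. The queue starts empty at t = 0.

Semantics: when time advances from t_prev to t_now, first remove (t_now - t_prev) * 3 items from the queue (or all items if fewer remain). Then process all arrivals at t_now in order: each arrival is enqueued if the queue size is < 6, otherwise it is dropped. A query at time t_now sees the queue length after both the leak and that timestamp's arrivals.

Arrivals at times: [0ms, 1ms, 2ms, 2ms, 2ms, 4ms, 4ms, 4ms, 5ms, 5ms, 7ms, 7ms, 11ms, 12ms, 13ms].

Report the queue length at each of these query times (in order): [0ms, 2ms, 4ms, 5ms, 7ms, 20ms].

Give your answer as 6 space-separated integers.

Answer: 1 3 3 2 2 0

Derivation:
Queue lengths at query times:
  query t=0ms: backlog = 1
  query t=2ms: backlog = 3
  query t=4ms: backlog = 3
  query t=5ms: backlog = 2
  query t=7ms: backlog = 2
  query t=20ms: backlog = 0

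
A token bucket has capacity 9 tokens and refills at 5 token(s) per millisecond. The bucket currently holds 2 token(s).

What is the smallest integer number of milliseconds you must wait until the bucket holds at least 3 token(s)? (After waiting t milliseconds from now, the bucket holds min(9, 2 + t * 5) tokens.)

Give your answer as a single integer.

Answer: 1

Derivation:
Need 2 + t * 5 >= 3, so t >= 1/5.
Smallest integer t = ceil(1/5) = 1.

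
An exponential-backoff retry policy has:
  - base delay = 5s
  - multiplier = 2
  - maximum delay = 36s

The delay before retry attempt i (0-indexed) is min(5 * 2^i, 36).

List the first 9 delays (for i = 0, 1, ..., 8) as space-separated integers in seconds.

Computing each delay:
  i=0: min(5*2^0, 36) = 5
  i=1: min(5*2^1, 36) = 10
  i=2: min(5*2^2, 36) = 20
  i=3: min(5*2^3, 36) = 36
  i=4: min(5*2^4, 36) = 36
  i=5: min(5*2^5, 36) = 36
  i=6: min(5*2^6, 36) = 36
  i=7: min(5*2^7, 36) = 36
  i=8: min(5*2^8, 36) = 36

Answer: 5 10 20 36 36 36 36 36 36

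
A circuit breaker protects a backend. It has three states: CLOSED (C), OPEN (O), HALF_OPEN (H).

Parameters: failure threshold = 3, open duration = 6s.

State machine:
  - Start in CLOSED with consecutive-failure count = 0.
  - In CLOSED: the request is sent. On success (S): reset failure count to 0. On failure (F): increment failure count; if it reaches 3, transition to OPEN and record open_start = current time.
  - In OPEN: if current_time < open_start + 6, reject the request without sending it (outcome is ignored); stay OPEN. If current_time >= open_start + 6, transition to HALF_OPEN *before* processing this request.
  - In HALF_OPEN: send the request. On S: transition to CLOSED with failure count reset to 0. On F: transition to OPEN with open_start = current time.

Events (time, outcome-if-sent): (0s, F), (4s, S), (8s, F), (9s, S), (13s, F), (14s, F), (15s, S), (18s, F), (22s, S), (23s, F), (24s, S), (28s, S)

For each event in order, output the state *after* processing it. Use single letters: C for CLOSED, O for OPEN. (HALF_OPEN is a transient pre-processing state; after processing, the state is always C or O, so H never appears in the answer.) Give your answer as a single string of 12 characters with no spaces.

Answer: CCCCCCCCCCCC

Derivation:
State after each event:
  event#1 t=0s outcome=F: state=CLOSED
  event#2 t=4s outcome=S: state=CLOSED
  event#3 t=8s outcome=F: state=CLOSED
  event#4 t=9s outcome=S: state=CLOSED
  event#5 t=13s outcome=F: state=CLOSED
  event#6 t=14s outcome=F: state=CLOSED
  event#7 t=15s outcome=S: state=CLOSED
  event#8 t=18s outcome=F: state=CLOSED
  event#9 t=22s outcome=S: state=CLOSED
  event#10 t=23s outcome=F: state=CLOSED
  event#11 t=24s outcome=S: state=CLOSED
  event#12 t=28s outcome=S: state=CLOSED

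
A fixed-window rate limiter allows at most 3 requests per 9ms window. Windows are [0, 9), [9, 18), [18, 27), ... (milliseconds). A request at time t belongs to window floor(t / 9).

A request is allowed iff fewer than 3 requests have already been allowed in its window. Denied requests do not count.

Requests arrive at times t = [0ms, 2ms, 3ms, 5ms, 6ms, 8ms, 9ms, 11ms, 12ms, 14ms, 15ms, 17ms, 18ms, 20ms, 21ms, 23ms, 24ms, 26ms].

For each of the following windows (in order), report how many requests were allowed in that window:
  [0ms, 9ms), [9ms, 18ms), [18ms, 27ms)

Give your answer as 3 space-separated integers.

Answer: 3 3 3

Derivation:
Processing requests:
  req#1 t=0ms (window 0): ALLOW
  req#2 t=2ms (window 0): ALLOW
  req#3 t=3ms (window 0): ALLOW
  req#4 t=5ms (window 0): DENY
  req#5 t=6ms (window 0): DENY
  req#6 t=8ms (window 0): DENY
  req#7 t=9ms (window 1): ALLOW
  req#8 t=11ms (window 1): ALLOW
  req#9 t=12ms (window 1): ALLOW
  req#10 t=14ms (window 1): DENY
  req#11 t=15ms (window 1): DENY
  req#12 t=17ms (window 1): DENY
  req#13 t=18ms (window 2): ALLOW
  req#14 t=20ms (window 2): ALLOW
  req#15 t=21ms (window 2): ALLOW
  req#16 t=23ms (window 2): DENY
  req#17 t=24ms (window 2): DENY
  req#18 t=26ms (window 2): DENY

Allowed counts by window: 3 3 3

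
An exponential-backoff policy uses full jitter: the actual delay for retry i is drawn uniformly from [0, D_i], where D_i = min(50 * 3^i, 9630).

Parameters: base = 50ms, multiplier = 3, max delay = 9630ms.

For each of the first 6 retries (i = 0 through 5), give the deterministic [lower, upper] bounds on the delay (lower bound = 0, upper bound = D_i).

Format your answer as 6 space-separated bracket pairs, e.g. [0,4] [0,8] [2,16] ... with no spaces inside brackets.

Computing bounds per retry:
  i=0: D_i=min(50*3^0,9630)=50, bounds=[0,50]
  i=1: D_i=min(50*3^1,9630)=150, bounds=[0,150]
  i=2: D_i=min(50*3^2,9630)=450, bounds=[0,450]
  i=3: D_i=min(50*3^3,9630)=1350, bounds=[0,1350]
  i=4: D_i=min(50*3^4,9630)=4050, bounds=[0,4050]
  i=5: D_i=min(50*3^5,9630)=9630, bounds=[0,9630]

Answer: [0,50] [0,150] [0,450] [0,1350] [0,4050] [0,9630]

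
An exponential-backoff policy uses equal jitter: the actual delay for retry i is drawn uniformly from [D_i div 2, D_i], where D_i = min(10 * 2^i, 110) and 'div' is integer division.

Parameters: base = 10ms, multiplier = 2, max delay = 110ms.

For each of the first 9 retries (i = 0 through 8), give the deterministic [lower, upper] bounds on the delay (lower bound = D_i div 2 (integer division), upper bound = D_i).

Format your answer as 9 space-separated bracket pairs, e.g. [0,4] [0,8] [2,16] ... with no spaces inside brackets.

Answer: [5,10] [10,20] [20,40] [40,80] [55,110] [55,110] [55,110] [55,110] [55,110]

Derivation:
Computing bounds per retry:
  i=0: D_i=min(10*2^0,110)=10, bounds=[5,10]
  i=1: D_i=min(10*2^1,110)=20, bounds=[10,20]
  i=2: D_i=min(10*2^2,110)=40, bounds=[20,40]
  i=3: D_i=min(10*2^3,110)=80, bounds=[40,80]
  i=4: D_i=min(10*2^4,110)=110, bounds=[55,110]
  i=5: D_i=min(10*2^5,110)=110, bounds=[55,110]
  i=6: D_i=min(10*2^6,110)=110, bounds=[55,110]
  i=7: D_i=min(10*2^7,110)=110, bounds=[55,110]
  i=8: D_i=min(10*2^8,110)=110, bounds=[55,110]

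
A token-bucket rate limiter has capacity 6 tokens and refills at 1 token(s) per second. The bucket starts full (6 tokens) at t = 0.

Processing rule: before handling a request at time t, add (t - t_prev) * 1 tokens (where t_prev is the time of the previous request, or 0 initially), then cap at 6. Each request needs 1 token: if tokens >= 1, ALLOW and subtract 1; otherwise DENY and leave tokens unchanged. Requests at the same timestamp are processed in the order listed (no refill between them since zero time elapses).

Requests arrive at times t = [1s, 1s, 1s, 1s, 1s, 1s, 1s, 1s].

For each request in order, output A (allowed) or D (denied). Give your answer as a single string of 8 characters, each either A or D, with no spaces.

Answer: AAAAAADD

Derivation:
Simulating step by step:
  req#1 t=1s: ALLOW
  req#2 t=1s: ALLOW
  req#3 t=1s: ALLOW
  req#4 t=1s: ALLOW
  req#5 t=1s: ALLOW
  req#6 t=1s: ALLOW
  req#7 t=1s: DENY
  req#8 t=1s: DENY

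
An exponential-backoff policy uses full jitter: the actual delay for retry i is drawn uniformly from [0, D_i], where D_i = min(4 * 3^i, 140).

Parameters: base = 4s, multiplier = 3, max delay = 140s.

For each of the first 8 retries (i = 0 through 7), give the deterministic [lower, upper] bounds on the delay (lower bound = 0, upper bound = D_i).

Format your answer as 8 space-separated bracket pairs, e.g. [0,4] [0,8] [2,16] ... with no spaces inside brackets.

Computing bounds per retry:
  i=0: D_i=min(4*3^0,140)=4, bounds=[0,4]
  i=1: D_i=min(4*3^1,140)=12, bounds=[0,12]
  i=2: D_i=min(4*3^2,140)=36, bounds=[0,36]
  i=3: D_i=min(4*3^3,140)=108, bounds=[0,108]
  i=4: D_i=min(4*3^4,140)=140, bounds=[0,140]
  i=5: D_i=min(4*3^5,140)=140, bounds=[0,140]
  i=6: D_i=min(4*3^6,140)=140, bounds=[0,140]
  i=7: D_i=min(4*3^7,140)=140, bounds=[0,140]

Answer: [0,4] [0,12] [0,36] [0,108] [0,140] [0,140] [0,140] [0,140]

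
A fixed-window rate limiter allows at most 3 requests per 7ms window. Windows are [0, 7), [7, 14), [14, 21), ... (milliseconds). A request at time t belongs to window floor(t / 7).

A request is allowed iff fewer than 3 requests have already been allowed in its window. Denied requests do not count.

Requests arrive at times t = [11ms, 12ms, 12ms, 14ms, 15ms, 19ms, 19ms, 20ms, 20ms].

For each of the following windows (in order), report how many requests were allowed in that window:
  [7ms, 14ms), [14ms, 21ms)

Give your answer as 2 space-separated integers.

Processing requests:
  req#1 t=11ms (window 1): ALLOW
  req#2 t=12ms (window 1): ALLOW
  req#3 t=12ms (window 1): ALLOW
  req#4 t=14ms (window 2): ALLOW
  req#5 t=15ms (window 2): ALLOW
  req#6 t=19ms (window 2): ALLOW
  req#7 t=19ms (window 2): DENY
  req#8 t=20ms (window 2): DENY
  req#9 t=20ms (window 2): DENY

Allowed counts by window: 3 3

Answer: 3 3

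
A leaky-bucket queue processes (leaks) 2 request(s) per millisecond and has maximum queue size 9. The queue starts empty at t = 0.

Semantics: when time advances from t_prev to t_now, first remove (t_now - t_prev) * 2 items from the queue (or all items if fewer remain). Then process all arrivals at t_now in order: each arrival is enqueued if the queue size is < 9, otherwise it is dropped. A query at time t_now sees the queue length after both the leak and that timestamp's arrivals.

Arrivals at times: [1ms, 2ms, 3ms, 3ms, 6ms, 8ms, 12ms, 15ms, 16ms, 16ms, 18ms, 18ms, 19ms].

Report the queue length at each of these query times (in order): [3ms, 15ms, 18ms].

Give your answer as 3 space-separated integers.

Answer: 2 1 2

Derivation:
Queue lengths at query times:
  query t=3ms: backlog = 2
  query t=15ms: backlog = 1
  query t=18ms: backlog = 2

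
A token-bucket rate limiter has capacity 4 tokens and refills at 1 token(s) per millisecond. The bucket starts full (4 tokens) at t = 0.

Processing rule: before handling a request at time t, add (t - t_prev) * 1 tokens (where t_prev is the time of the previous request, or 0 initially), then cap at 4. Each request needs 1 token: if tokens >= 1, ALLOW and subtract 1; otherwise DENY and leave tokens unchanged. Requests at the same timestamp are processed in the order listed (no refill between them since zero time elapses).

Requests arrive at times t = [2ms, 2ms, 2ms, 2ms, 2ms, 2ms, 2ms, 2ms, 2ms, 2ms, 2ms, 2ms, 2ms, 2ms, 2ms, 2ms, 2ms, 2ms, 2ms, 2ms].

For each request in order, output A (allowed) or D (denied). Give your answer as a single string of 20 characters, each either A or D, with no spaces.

Answer: AAAADDDDDDDDDDDDDDDD

Derivation:
Simulating step by step:
  req#1 t=2ms: ALLOW
  req#2 t=2ms: ALLOW
  req#3 t=2ms: ALLOW
  req#4 t=2ms: ALLOW
  req#5 t=2ms: DENY
  req#6 t=2ms: DENY
  req#7 t=2ms: DENY
  req#8 t=2ms: DENY
  req#9 t=2ms: DENY
  req#10 t=2ms: DENY
  req#11 t=2ms: DENY
  req#12 t=2ms: DENY
  req#13 t=2ms: DENY
  req#14 t=2ms: DENY
  req#15 t=2ms: DENY
  req#16 t=2ms: DENY
  req#17 t=2ms: DENY
  req#18 t=2ms: DENY
  req#19 t=2ms: DENY
  req#20 t=2ms: DENY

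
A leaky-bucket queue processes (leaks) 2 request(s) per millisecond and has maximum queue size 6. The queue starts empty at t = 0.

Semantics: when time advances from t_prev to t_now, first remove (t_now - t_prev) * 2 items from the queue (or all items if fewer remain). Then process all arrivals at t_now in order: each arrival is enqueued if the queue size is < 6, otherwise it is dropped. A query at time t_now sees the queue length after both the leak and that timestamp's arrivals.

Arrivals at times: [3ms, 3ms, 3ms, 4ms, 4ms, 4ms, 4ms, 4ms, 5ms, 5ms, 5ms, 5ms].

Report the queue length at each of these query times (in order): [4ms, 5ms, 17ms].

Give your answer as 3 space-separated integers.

Answer: 6 6 0

Derivation:
Queue lengths at query times:
  query t=4ms: backlog = 6
  query t=5ms: backlog = 6
  query t=17ms: backlog = 0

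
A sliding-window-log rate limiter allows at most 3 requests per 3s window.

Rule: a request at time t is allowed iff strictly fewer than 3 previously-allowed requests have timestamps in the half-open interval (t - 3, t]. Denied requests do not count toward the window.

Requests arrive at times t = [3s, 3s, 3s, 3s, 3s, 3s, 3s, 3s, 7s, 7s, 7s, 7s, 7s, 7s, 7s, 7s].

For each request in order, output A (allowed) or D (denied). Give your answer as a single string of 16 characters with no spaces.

Answer: AAADDDDDAAADDDDD

Derivation:
Tracking allowed requests in the window:
  req#1 t=3s: ALLOW
  req#2 t=3s: ALLOW
  req#3 t=3s: ALLOW
  req#4 t=3s: DENY
  req#5 t=3s: DENY
  req#6 t=3s: DENY
  req#7 t=3s: DENY
  req#8 t=3s: DENY
  req#9 t=7s: ALLOW
  req#10 t=7s: ALLOW
  req#11 t=7s: ALLOW
  req#12 t=7s: DENY
  req#13 t=7s: DENY
  req#14 t=7s: DENY
  req#15 t=7s: DENY
  req#16 t=7s: DENY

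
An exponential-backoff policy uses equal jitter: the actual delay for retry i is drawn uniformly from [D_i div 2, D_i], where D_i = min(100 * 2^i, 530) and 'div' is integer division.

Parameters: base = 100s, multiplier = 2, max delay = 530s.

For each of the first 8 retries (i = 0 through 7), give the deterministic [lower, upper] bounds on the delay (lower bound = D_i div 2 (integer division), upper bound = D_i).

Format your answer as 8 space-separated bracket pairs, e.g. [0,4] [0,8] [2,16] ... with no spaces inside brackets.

Answer: [50,100] [100,200] [200,400] [265,530] [265,530] [265,530] [265,530] [265,530]

Derivation:
Computing bounds per retry:
  i=0: D_i=min(100*2^0,530)=100, bounds=[50,100]
  i=1: D_i=min(100*2^1,530)=200, bounds=[100,200]
  i=2: D_i=min(100*2^2,530)=400, bounds=[200,400]
  i=3: D_i=min(100*2^3,530)=530, bounds=[265,530]
  i=4: D_i=min(100*2^4,530)=530, bounds=[265,530]
  i=5: D_i=min(100*2^5,530)=530, bounds=[265,530]
  i=6: D_i=min(100*2^6,530)=530, bounds=[265,530]
  i=7: D_i=min(100*2^7,530)=530, bounds=[265,530]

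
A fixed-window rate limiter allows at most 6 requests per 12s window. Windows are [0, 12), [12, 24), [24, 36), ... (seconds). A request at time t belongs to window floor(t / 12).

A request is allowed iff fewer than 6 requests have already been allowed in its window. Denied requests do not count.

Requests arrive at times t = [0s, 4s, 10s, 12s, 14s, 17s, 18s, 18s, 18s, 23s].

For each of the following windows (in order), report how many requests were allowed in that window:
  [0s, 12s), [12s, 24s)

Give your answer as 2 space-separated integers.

Answer: 3 6

Derivation:
Processing requests:
  req#1 t=0s (window 0): ALLOW
  req#2 t=4s (window 0): ALLOW
  req#3 t=10s (window 0): ALLOW
  req#4 t=12s (window 1): ALLOW
  req#5 t=14s (window 1): ALLOW
  req#6 t=17s (window 1): ALLOW
  req#7 t=18s (window 1): ALLOW
  req#8 t=18s (window 1): ALLOW
  req#9 t=18s (window 1): ALLOW
  req#10 t=23s (window 1): DENY

Allowed counts by window: 3 6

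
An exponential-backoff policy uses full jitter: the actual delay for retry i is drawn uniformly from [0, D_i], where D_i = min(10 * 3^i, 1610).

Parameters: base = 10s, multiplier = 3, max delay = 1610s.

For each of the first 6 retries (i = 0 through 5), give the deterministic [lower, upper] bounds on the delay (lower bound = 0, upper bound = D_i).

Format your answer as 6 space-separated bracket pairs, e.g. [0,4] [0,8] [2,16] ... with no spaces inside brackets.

Answer: [0,10] [0,30] [0,90] [0,270] [0,810] [0,1610]

Derivation:
Computing bounds per retry:
  i=0: D_i=min(10*3^0,1610)=10, bounds=[0,10]
  i=1: D_i=min(10*3^1,1610)=30, bounds=[0,30]
  i=2: D_i=min(10*3^2,1610)=90, bounds=[0,90]
  i=3: D_i=min(10*3^3,1610)=270, bounds=[0,270]
  i=4: D_i=min(10*3^4,1610)=810, bounds=[0,810]
  i=5: D_i=min(10*3^5,1610)=1610, bounds=[0,1610]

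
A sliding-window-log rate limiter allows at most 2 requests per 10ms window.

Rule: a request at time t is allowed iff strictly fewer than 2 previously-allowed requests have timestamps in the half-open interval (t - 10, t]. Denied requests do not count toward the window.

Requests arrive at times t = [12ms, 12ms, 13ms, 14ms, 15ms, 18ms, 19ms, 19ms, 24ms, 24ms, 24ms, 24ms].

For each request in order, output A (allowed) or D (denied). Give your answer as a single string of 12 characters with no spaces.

Answer: AADDDDDDAADD

Derivation:
Tracking allowed requests in the window:
  req#1 t=12ms: ALLOW
  req#2 t=12ms: ALLOW
  req#3 t=13ms: DENY
  req#4 t=14ms: DENY
  req#5 t=15ms: DENY
  req#6 t=18ms: DENY
  req#7 t=19ms: DENY
  req#8 t=19ms: DENY
  req#9 t=24ms: ALLOW
  req#10 t=24ms: ALLOW
  req#11 t=24ms: DENY
  req#12 t=24ms: DENY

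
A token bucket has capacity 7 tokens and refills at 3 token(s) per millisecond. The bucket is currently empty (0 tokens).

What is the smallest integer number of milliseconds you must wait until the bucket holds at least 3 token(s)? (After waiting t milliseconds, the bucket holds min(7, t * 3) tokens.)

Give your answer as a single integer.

Need t * 3 >= 3, so t >= 3/3.
Smallest integer t = ceil(3/3) = 1.

Answer: 1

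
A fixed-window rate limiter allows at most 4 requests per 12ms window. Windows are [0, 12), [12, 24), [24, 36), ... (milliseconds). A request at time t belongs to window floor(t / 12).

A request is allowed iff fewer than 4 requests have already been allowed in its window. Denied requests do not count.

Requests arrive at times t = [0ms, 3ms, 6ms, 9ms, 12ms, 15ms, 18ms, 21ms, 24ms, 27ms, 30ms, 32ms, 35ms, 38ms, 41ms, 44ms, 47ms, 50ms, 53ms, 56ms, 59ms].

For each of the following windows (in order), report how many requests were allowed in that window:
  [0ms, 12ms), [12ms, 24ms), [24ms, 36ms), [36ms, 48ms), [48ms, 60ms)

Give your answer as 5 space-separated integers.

Processing requests:
  req#1 t=0ms (window 0): ALLOW
  req#2 t=3ms (window 0): ALLOW
  req#3 t=6ms (window 0): ALLOW
  req#4 t=9ms (window 0): ALLOW
  req#5 t=12ms (window 1): ALLOW
  req#6 t=15ms (window 1): ALLOW
  req#7 t=18ms (window 1): ALLOW
  req#8 t=21ms (window 1): ALLOW
  req#9 t=24ms (window 2): ALLOW
  req#10 t=27ms (window 2): ALLOW
  req#11 t=30ms (window 2): ALLOW
  req#12 t=32ms (window 2): ALLOW
  req#13 t=35ms (window 2): DENY
  req#14 t=38ms (window 3): ALLOW
  req#15 t=41ms (window 3): ALLOW
  req#16 t=44ms (window 3): ALLOW
  req#17 t=47ms (window 3): ALLOW
  req#18 t=50ms (window 4): ALLOW
  req#19 t=53ms (window 4): ALLOW
  req#20 t=56ms (window 4): ALLOW
  req#21 t=59ms (window 4): ALLOW

Allowed counts by window: 4 4 4 4 4

Answer: 4 4 4 4 4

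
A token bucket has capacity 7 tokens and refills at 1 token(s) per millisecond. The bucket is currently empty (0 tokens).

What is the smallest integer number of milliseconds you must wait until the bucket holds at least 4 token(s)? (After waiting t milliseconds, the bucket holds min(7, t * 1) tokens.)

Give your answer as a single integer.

Answer: 4

Derivation:
Need t * 1 >= 4, so t >= 4/1.
Smallest integer t = ceil(4/1) = 4.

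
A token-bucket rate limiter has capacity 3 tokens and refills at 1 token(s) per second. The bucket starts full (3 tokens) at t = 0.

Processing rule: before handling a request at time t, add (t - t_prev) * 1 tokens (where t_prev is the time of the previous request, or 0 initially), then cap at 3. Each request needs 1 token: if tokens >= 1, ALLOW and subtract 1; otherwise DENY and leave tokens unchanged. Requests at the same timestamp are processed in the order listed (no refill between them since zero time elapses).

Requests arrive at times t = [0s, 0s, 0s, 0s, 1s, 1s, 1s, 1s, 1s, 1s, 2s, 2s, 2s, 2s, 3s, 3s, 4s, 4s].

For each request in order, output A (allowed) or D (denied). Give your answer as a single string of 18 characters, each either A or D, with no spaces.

Simulating step by step:
  req#1 t=0s: ALLOW
  req#2 t=0s: ALLOW
  req#3 t=0s: ALLOW
  req#4 t=0s: DENY
  req#5 t=1s: ALLOW
  req#6 t=1s: DENY
  req#7 t=1s: DENY
  req#8 t=1s: DENY
  req#9 t=1s: DENY
  req#10 t=1s: DENY
  req#11 t=2s: ALLOW
  req#12 t=2s: DENY
  req#13 t=2s: DENY
  req#14 t=2s: DENY
  req#15 t=3s: ALLOW
  req#16 t=3s: DENY
  req#17 t=4s: ALLOW
  req#18 t=4s: DENY

Answer: AAADADDDDDADDDADAD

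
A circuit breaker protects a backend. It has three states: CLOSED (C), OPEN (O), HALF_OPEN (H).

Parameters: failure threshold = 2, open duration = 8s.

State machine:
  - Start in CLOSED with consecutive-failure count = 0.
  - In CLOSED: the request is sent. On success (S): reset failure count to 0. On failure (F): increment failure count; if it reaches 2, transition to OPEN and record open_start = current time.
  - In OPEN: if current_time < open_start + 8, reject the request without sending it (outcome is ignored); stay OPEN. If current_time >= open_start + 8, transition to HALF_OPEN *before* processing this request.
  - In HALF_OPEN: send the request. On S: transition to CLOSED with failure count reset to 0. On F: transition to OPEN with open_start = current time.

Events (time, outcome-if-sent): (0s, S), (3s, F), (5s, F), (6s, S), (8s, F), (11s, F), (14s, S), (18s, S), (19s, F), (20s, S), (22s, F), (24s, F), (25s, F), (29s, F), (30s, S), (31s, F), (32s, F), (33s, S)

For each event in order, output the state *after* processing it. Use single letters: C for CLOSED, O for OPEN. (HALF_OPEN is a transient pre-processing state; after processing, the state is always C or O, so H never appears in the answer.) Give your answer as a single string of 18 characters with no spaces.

State after each event:
  event#1 t=0s outcome=S: state=CLOSED
  event#2 t=3s outcome=F: state=CLOSED
  event#3 t=5s outcome=F: state=OPEN
  event#4 t=6s outcome=S: state=OPEN
  event#5 t=8s outcome=F: state=OPEN
  event#6 t=11s outcome=F: state=OPEN
  event#7 t=14s outcome=S: state=CLOSED
  event#8 t=18s outcome=S: state=CLOSED
  event#9 t=19s outcome=F: state=CLOSED
  event#10 t=20s outcome=S: state=CLOSED
  event#11 t=22s outcome=F: state=CLOSED
  event#12 t=24s outcome=F: state=OPEN
  event#13 t=25s outcome=F: state=OPEN
  event#14 t=29s outcome=F: state=OPEN
  event#15 t=30s outcome=S: state=OPEN
  event#16 t=31s outcome=F: state=OPEN
  event#17 t=32s outcome=F: state=OPEN
  event#18 t=33s outcome=S: state=OPEN

Answer: CCOOOOCCCCCOOOOOOO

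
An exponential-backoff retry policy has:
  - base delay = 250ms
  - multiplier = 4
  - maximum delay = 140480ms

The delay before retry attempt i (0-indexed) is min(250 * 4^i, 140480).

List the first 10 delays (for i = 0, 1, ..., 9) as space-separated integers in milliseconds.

Computing each delay:
  i=0: min(250*4^0, 140480) = 250
  i=1: min(250*4^1, 140480) = 1000
  i=2: min(250*4^2, 140480) = 4000
  i=3: min(250*4^3, 140480) = 16000
  i=4: min(250*4^4, 140480) = 64000
  i=5: min(250*4^5, 140480) = 140480
  i=6: min(250*4^6, 140480) = 140480
  i=7: min(250*4^7, 140480) = 140480
  i=8: min(250*4^8, 140480) = 140480
  i=9: min(250*4^9, 140480) = 140480

Answer: 250 1000 4000 16000 64000 140480 140480 140480 140480 140480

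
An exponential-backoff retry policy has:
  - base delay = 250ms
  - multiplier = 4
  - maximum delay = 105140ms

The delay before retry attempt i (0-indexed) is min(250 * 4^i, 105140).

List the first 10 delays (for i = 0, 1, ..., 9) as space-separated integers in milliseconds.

Answer: 250 1000 4000 16000 64000 105140 105140 105140 105140 105140

Derivation:
Computing each delay:
  i=0: min(250*4^0, 105140) = 250
  i=1: min(250*4^1, 105140) = 1000
  i=2: min(250*4^2, 105140) = 4000
  i=3: min(250*4^3, 105140) = 16000
  i=4: min(250*4^4, 105140) = 64000
  i=5: min(250*4^5, 105140) = 105140
  i=6: min(250*4^6, 105140) = 105140
  i=7: min(250*4^7, 105140) = 105140
  i=8: min(250*4^8, 105140) = 105140
  i=9: min(250*4^9, 105140) = 105140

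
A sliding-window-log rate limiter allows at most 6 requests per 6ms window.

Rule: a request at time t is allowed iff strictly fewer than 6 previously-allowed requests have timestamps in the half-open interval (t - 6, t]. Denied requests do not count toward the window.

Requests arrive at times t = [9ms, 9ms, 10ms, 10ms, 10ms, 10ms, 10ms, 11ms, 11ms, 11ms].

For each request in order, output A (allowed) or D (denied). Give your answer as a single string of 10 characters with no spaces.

Tracking allowed requests in the window:
  req#1 t=9ms: ALLOW
  req#2 t=9ms: ALLOW
  req#3 t=10ms: ALLOW
  req#4 t=10ms: ALLOW
  req#5 t=10ms: ALLOW
  req#6 t=10ms: ALLOW
  req#7 t=10ms: DENY
  req#8 t=11ms: DENY
  req#9 t=11ms: DENY
  req#10 t=11ms: DENY

Answer: AAAAAADDDD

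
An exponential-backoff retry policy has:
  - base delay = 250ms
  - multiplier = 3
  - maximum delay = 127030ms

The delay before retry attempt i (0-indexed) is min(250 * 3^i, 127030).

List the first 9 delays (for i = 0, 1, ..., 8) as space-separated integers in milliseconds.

Answer: 250 750 2250 6750 20250 60750 127030 127030 127030

Derivation:
Computing each delay:
  i=0: min(250*3^0, 127030) = 250
  i=1: min(250*3^1, 127030) = 750
  i=2: min(250*3^2, 127030) = 2250
  i=3: min(250*3^3, 127030) = 6750
  i=4: min(250*3^4, 127030) = 20250
  i=5: min(250*3^5, 127030) = 60750
  i=6: min(250*3^6, 127030) = 127030
  i=7: min(250*3^7, 127030) = 127030
  i=8: min(250*3^8, 127030) = 127030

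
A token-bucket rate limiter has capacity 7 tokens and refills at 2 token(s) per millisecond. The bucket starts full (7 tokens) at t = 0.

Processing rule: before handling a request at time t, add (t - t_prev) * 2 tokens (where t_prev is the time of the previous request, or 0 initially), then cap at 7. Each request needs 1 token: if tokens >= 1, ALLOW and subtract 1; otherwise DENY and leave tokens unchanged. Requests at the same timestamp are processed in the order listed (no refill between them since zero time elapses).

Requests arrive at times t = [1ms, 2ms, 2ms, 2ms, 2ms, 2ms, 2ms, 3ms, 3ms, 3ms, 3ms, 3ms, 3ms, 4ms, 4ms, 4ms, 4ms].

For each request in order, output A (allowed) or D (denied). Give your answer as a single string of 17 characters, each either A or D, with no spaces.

Simulating step by step:
  req#1 t=1ms: ALLOW
  req#2 t=2ms: ALLOW
  req#3 t=2ms: ALLOW
  req#4 t=2ms: ALLOW
  req#5 t=2ms: ALLOW
  req#6 t=2ms: ALLOW
  req#7 t=2ms: ALLOW
  req#8 t=3ms: ALLOW
  req#9 t=3ms: ALLOW
  req#10 t=3ms: ALLOW
  req#11 t=3ms: DENY
  req#12 t=3ms: DENY
  req#13 t=3ms: DENY
  req#14 t=4ms: ALLOW
  req#15 t=4ms: ALLOW
  req#16 t=4ms: DENY
  req#17 t=4ms: DENY

Answer: AAAAAAAAAADDDAADD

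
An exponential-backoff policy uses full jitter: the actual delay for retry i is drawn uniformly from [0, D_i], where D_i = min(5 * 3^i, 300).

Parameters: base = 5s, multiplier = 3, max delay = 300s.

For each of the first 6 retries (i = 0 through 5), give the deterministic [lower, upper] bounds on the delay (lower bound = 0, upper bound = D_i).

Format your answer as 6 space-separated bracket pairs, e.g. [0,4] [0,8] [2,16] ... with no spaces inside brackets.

Computing bounds per retry:
  i=0: D_i=min(5*3^0,300)=5, bounds=[0,5]
  i=1: D_i=min(5*3^1,300)=15, bounds=[0,15]
  i=2: D_i=min(5*3^2,300)=45, bounds=[0,45]
  i=3: D_i=min(5*3^3,300)=135, bounds=[0,135]
  i=4: D_i=min(5*3^4,300)=300, bounds=[0,300]
  i=5: D_i=min(5*3^5,300)=300, bounds=[0,300]

Answer: [0,5] [0,15] [0,45] [0,135] [0,300] [0,300]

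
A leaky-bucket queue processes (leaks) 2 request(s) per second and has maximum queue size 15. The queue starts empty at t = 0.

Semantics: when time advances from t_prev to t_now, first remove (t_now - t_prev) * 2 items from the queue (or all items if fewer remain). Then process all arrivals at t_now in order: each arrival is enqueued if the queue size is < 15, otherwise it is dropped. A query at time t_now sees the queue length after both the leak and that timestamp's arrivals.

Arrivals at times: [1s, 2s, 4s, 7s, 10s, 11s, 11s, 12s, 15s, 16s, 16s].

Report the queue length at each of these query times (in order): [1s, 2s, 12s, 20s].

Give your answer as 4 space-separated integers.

Queue lengths at query times:
  query t=1s: backlog = 1
  query t=2s: backlog = 1
  query t=12s: backlog = 1
  query t=20s: backlog = 0

Answer: 1 1 1 0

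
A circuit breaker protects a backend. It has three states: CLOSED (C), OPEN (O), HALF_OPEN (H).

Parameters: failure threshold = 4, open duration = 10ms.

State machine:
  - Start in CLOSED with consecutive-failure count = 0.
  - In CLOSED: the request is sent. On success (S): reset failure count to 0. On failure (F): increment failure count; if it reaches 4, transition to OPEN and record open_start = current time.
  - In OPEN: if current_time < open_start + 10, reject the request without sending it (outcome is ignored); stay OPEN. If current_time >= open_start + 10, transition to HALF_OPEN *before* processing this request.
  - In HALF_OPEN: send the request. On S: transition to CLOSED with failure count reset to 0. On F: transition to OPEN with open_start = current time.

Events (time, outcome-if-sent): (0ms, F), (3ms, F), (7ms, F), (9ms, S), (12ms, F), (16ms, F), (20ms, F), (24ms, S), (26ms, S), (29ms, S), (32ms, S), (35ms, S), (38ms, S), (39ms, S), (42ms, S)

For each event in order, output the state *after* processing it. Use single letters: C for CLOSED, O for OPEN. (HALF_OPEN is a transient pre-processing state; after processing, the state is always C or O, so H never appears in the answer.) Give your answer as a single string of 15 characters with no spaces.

State after each event:
  event#1 t=0ms outcome=F: state=CLOSED
  event#2 t=3ms outcome=F: state=CLOSED
  event#3 t=7ms outcome=F: state=CLOSED
  event#4 t=9ms outcome=S: state=CLOSED
  event#5 t=12ms outcome=F: state=CLOSED
  event#6 t=16ms outcome=F: state=CLOSED
  event#7 t=20ms outcome=F: state=CLOSED
  event#8 t=24ms outcome=S: state=CLOSED
  event#9 t=26ms outcome=S: state=CLOSED
  event#10 t=29ms outcome=S: state=CLOSED
  event#11 t=32ms outcome=S: state=CLOSED
  event#12 t=35ms outcome=S: state=CLOSED
  event#13 t=38ms outcome=S: state=CLOSED
  event#14 t=39ms outcome=S: state=CLOSED
  event#15 t=42ms outcome=S: state=CLOSED

Answer: CCCCCCCCCCCCCCC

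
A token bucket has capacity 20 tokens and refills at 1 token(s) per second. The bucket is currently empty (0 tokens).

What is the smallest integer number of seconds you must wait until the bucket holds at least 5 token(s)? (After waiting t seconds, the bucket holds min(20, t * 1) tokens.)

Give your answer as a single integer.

Answer: 5

Derivation:
Need t * 1 >= 5, so t >= 5/1.
Smallest integer t = ceil(5/1) = 5.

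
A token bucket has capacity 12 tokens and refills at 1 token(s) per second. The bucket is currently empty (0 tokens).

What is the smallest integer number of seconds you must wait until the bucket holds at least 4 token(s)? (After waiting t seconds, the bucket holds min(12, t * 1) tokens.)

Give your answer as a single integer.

Need t * 1 >= 4, so t >= 4/1.
Smallest integer t = ceil(4/1) = 4.

Answer: 4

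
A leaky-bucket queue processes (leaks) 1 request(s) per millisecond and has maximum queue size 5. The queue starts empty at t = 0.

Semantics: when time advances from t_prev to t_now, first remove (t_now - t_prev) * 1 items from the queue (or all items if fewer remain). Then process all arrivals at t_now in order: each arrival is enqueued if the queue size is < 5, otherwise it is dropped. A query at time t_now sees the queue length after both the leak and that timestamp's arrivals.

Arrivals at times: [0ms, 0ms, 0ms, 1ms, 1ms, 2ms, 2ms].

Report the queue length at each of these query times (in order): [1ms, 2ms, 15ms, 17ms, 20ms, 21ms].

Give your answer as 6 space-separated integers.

Queue lengths at query times:
  query t=1ms: backlog = 4
  query t=2ms: backlog = 5
  query t=15ms: backlog = 0
  query t=17ms: backlog = 0
  query t=20ms: backlog = 0
  query t=21ms: backlog = 0

Answer: 4 5 0 0 0 0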